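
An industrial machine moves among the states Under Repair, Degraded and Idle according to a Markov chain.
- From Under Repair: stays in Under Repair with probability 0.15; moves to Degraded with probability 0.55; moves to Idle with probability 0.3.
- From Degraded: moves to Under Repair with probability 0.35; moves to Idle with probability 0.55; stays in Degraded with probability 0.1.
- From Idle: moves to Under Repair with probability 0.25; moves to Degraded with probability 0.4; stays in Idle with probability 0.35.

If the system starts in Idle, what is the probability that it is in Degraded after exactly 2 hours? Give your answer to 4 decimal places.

Sum over the intermediate state after 1 hour:
P = P(Idle→Under Repair)·P(Under Repair→Degraded) + P(Idle→Degraded)·P(Degraded→Degraded) + P(Idle→Idle)·P(Idle→Degraded)
  = 0.25×0.55 + 0.4×0.1 + 0.35×0.4
  = 0.1375 + 0.0400 + 0.1400 = 0.3175

0.3175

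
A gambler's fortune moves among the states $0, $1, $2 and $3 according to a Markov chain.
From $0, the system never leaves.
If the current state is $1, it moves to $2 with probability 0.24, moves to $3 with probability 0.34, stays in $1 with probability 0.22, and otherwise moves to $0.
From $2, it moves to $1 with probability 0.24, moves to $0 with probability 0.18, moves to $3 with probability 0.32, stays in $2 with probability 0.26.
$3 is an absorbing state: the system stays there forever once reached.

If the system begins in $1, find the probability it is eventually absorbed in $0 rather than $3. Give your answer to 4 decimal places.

0.3680

Let h(s) be the probability of absorption at $0 starting from transient state s. Then h($0) = 1 and h($3) = 0. By first-step analysis:
h($1) = 0.2·1 + 0.22·h($1) + 0.24·h($2) + 0.34·0
h($2) = 0.18·1 + 0.24·h($1) + 0.26·h($2) + 0.32·0
Solving: h($1) = 0.3680, h($2) = 0.3626.
Starting from $1, the probability is 0.3680.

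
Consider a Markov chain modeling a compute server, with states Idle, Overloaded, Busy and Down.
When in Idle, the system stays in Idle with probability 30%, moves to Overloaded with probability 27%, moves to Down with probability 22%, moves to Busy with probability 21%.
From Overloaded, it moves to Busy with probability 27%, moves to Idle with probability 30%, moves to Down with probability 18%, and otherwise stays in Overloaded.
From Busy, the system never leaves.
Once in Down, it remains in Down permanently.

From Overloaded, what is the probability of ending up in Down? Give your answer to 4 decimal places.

Let h(s) be the probability of absorption at Down starting from transient state s. Then h(Down) = 1 and h(Busy) = 0. By first-step analysis:
h(Idle) = 0.3·h(Idle) + 0.27·h(Overloaded) + 0.21·0 + 0.22·1
h(Overloaded) = 0.3·h(Idle) + 0.25·h(Overloaded) + 0.27·0 + 0.18·1
Solving: h(Idle) = 0.4811, h(Overloaded) = 0.4324.
Starting from Overloaded, the probability is 0.4324.

0.4324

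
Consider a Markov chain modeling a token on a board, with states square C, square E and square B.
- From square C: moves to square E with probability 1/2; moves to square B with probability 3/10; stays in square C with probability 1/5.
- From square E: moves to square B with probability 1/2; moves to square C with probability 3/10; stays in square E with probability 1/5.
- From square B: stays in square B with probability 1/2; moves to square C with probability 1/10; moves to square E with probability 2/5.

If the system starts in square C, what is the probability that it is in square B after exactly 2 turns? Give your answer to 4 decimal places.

Sum over the intermediate state after 1 turn:
P = P(square C→square C)·P(square C→square B) + P(square C→square E)·P(square E→square B) + P(square C→square B)·P(square B→square B)
  = 0.2×0.3 + 0.5×0.5 + 0.3×0.5
  = 0.0600 + 0.2500 + 0.1500 = 0.4600

0.4600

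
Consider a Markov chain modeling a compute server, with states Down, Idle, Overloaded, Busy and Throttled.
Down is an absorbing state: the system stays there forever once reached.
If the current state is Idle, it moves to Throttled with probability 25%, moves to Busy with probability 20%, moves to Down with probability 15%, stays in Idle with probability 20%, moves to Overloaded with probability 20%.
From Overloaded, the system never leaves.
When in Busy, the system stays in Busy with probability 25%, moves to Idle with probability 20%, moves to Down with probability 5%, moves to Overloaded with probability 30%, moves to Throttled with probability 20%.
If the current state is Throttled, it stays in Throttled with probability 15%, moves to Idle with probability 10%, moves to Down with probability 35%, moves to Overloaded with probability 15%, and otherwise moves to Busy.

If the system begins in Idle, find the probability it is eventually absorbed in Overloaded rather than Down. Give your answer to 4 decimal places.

Let h(s) be the probability of absorption at Overloaded starting from transient state s. Then h(Overloaded) = 1 and h(Down) = 0. By first-step analysis:
h(Idle) = 0.15·0 + 0.2·h(Idle) + 0.2·1 + 0.2·h(Busy) + 0.25·h(Throttled)
h(Busy) = 0.05·0 + 0.2·h(Idle) + 0.3·1 + 0.25·h(Busy) + 0.2·h(Throttled)
h(Throttled) = 0.35·0 + 0.1·h(Idle) + 0.15·1 + 0.25·h(Busy) + 0.15·h(Throttled)
Solving: h(Idle) = 0.5524, h(Busy) = 0.6638, h(Throttled) = 0.4367.
Starting from Idle, the probability is 0.5524.

0.5524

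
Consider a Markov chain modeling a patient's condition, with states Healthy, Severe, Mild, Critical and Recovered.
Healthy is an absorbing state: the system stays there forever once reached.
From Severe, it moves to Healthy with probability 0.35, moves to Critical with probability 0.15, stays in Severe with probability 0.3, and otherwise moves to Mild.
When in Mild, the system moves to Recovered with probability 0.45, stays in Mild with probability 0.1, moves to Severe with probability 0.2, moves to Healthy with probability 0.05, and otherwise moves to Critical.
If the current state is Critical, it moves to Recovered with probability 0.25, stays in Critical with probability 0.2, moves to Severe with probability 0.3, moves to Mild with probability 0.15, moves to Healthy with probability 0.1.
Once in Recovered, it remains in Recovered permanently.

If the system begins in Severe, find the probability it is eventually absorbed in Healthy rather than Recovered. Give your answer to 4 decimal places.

0.6805

Let h(s) be the probability of absorption at Healthy starting from transient state s. Then h(Healthy) = 1 and h(Recovered) = 0. By first-step analysis:
h(Severe) = 0.35·1 + 0.3·h(Severe) + 0.2·h(Mild) + 0.15·h(Critical)
h(Mild) = 0.05·1 + 0.2·h(Severe) + 0.1·h(Mild) + 0.2·h(Critical) + 0.45·0
h(Critical) = 0.1·1 + 0.3·h(Severe) + 0.15·h(Mild) + 0.2·h(Critical) + 0.25·0
Solving: h(Severe) = 0.6805, h(Mild) = 0.3039, h(Critical) = 0.4372.
Starting from Severe, the probability is 0.6805.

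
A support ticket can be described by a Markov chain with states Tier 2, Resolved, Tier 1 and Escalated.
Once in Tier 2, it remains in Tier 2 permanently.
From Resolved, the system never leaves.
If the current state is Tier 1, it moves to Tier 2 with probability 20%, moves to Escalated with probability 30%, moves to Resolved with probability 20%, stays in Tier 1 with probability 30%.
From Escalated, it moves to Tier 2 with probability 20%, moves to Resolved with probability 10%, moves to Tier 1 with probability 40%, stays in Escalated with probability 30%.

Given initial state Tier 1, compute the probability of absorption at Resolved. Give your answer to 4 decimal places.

Let h(s) be the probability of absorption at Resolved starting from transient state s. Then h(Resolved) = 1 and h(Tier 2) = 0. By first-step analysis:
h(Tier 1) = 0.2·0 + 0.2·1 + 0.3·h(Tier 1) + 0.3·h(Escalated)
h(Escalated) = 0.2·0 + 0.1·1 + 0.4·h(Tier 1) + 0.3·h(Escalated)
Solving: h(Tier 1) = 0.4595, h(Escalated) = 0.4054.
Starting from Tier 1, the probability is 0.4595.

0.4595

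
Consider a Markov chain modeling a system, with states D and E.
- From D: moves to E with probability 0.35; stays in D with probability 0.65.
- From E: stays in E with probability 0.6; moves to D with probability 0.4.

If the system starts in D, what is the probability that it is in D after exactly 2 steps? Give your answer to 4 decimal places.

0.5625

Sum over the intermediate state after 1 step:
P = P(D→D)·P(D→D) + P(D→E)·P(E→D)
  = 0.65×0.65 + 0.35×0.4
  = 0.4225 + 0.1400 = 0.5625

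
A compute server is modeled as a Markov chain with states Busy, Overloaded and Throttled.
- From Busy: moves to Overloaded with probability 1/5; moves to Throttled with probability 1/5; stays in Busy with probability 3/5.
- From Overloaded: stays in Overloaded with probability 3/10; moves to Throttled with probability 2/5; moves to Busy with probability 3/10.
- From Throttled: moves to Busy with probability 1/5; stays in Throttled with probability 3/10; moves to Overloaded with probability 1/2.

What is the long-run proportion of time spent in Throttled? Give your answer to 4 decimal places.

Let the stationary distribution be π with π = πP and π_1 + π_2 + π_3 = 1.
π_1 = 0.6·π_1 + 0.3·π_2 + 0.2·π_3
π_2 = 0.2·π_1 + 0.3·π_2 + 0.5·π_3
Solving with the normalization constraint gives π = (0.3867, 0.3200, 0.2933).
So the stationary probability of Throttled is 0.2933.

0.2933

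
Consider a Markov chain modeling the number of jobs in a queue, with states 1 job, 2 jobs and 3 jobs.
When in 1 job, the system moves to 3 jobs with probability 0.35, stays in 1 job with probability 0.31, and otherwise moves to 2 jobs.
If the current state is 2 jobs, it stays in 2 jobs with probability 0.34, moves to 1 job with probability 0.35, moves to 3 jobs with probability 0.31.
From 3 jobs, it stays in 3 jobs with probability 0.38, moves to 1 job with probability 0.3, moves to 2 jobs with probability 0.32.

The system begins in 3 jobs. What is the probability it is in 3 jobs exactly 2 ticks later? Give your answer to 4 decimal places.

0.3486

Sum over the intermediate state after 1 tick:
P = P(3 jobs→1 job)·P(1 job→3 jobs) + P(3 jobs→2 jobs)·P(2 jobs→3 jobs) + P(3 jobs→3 jobs)·P(3 jobs→3 jobs)
  = 0.3×0.35 + 0.32×0.31 + 0.38×0.38
  = 0.1050 + 0.0992 + 0.1444 = 0.3486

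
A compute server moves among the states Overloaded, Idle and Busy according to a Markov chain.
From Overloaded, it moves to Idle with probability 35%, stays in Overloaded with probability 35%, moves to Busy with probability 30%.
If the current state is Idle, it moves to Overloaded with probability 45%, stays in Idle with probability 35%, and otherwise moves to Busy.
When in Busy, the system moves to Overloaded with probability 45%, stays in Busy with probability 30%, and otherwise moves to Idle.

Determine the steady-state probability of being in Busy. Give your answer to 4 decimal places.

Let the stationary distribution be π with π = πP and π_1 + π_2 + π_3 = 1.
π_1 = 0.35·π_1 + 0.45·π_2 + 0.45·π_3
π_2 = 0.35·π_1 + 0.35·π_2 + 0.25·π_3
Solving with the normalization constraint gives π = (0.4091, 0.3232, 0.2677).
So the stationary probability of Busy is 0.2677.

0.2677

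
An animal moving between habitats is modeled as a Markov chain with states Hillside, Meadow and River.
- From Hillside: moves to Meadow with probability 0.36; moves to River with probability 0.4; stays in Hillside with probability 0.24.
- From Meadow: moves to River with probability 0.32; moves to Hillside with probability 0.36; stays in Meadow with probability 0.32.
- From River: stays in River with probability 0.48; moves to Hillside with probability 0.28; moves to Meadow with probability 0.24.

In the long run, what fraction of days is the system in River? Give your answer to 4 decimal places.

0.4088

Let the stationary distribution be π with π = πP and π_1 + π_2 + π_3 = 1.
π_1 = 0.24·π_1 + 0.36·π_2 + 0.28·π_3
π_2 = 0.36·π_1 + 0.32·π_2 + 0.24·π_3
Solving with the normalization constraint gives π = (0.2922, 0.2990, 0.4088).
So the stationary probability of River is 0.4088.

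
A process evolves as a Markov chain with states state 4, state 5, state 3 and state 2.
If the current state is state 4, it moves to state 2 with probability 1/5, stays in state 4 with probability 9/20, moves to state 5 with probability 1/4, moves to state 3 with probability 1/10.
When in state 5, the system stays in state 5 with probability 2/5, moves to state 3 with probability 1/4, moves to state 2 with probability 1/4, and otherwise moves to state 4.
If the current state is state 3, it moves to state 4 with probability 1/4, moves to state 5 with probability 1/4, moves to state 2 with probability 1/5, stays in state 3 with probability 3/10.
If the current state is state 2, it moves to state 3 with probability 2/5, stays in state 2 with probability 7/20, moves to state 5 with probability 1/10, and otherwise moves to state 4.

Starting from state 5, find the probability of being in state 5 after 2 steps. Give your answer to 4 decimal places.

Propagate the distribution vector 2 steps from state 5.
After 0 steps: (0.0000, 1.0000, 0.0000, 0.0000)
After 1 step: (0.1000, 0.4000, 0.2500, 0.2500)
After 2 steps: (0.1850, 0.2725, 0.2850, 0.2575)
P(in state 5 after 2 steps) = 0.2725

0.2725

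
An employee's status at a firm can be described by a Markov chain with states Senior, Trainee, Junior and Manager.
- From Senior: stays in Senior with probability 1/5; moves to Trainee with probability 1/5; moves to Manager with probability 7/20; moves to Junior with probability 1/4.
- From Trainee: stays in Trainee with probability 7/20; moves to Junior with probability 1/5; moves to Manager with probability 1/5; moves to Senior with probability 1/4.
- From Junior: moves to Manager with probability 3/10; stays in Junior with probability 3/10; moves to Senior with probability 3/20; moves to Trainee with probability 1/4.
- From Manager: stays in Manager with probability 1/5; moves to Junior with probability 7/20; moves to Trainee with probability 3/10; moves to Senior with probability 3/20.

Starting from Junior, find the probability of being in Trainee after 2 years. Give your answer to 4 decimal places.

Propagate the distribution vector 2 years from Junior.
After 0 years: (0.0000, 0.0000, 1.0000, 0.0000)
After 1 year: (0.1500, 0.2500, 0.3000, 0.3000)
After 2 years: (0.1825, 0.2825, 0.2825, 0.2525)
P(in Trainee after 2 years) = 0.2825

0.2825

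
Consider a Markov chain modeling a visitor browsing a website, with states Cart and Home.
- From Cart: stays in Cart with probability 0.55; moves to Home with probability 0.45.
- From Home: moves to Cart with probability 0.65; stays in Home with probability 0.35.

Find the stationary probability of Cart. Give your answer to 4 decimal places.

Let the stationary distribution be π with π = πP and π_1 + π_2 = 1.
π_1 = 0.55·π_1 + 0.65·π_2
Solving with the normalization constraint gives π = (0.5909, 0.4091).
So the stationary probability of Cart is 0.5909.

0.5909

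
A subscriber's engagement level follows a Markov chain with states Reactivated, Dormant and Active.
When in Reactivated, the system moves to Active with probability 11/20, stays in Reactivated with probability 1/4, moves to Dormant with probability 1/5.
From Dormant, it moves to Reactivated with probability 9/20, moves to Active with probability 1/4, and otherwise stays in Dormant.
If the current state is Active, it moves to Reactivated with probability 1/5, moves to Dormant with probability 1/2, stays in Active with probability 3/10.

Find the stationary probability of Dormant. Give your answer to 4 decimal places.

0.3416

Let the stationary distribution be π with π = πP and π_1 + π_2 + π_3 = 1.
π_1 = 0.25·π_1 + 0.45·π_2 + 0.2·π_3
π_2 = 0.2·π_1 + 0.3·π_2 + 0.5·π_3
Solving with the normalization constraint gives π = (0.3004, 0.3416, 0.3580).
So the stationary probability of Dormant is 0.3416.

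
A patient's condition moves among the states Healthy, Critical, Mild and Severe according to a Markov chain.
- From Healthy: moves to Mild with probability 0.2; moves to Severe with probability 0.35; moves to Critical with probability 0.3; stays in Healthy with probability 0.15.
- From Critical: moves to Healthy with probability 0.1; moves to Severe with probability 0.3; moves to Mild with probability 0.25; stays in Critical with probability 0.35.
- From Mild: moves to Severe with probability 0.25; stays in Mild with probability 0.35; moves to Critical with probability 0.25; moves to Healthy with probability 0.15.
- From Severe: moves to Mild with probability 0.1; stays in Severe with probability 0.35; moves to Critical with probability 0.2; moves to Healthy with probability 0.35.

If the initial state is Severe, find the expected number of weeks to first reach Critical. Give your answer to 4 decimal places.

Let t(s) be the expected number of weeks to first reach Critical from state s, with t(Critical) = 0. Conditioning on the first week:
t(Healthy) = 1 + 0.15·t(Healthy) + 0.2·t(Mild) + 0.35·t(Severe)
t(Mild) = 1 + 0.15·t(Healthy) + 0.35·t(Mild) + 0.25·t(Severe)
t(Severe) = 1 + 0.35·t(Healthy) + 0.1·t(Mild) + 0.35·t(Severe)
Solving: t(Healthy) = 3.8889, t(Mild) = 4.0741, t(Severe) = 4.2593.
Expected weeks from Severe to Critical: 4.2593.

4.2593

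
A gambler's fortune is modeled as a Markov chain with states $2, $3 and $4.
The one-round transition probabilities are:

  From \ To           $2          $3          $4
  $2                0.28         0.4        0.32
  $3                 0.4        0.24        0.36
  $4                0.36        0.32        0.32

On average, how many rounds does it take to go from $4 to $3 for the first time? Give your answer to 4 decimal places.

Let t(s) be the expected number of rounds to first reach $3 from state s, with t($3) = 0. Conditioning on the first round:
t($2) = 1 + 0.28·t($2) + 0.32·t($4)
t($4) = 1 + 0.36·t($2) + 0.32·t($4)
Solving: t($2) = 2.6709, t($4) = 2.8846.
Expected rounds from $4 to $3: 2.8846.

2.8846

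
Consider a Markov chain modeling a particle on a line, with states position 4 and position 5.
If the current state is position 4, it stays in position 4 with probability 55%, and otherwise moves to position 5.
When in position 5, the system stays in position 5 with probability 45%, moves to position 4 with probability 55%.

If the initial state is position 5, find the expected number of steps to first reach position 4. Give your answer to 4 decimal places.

1.8182

Let t(s) be the expected number of steps to first reach position 4 from state s, with t(position 4) = 0. Conditioning on the first step:
t(position 5) = 1 + 0.45·t(position 5)
Solving: t(position 5) = 1.8182.
Expected steps from position 5 to position 4: 1.8182.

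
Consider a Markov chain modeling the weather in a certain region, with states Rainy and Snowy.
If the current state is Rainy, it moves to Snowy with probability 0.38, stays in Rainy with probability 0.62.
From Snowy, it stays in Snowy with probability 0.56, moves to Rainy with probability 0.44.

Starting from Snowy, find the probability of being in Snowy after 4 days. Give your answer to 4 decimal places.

Propagate the distribution vector 4 days from Snowy.
After 0 days: (0.0000, 1.0000)
After 1 day: (0.4400, 0.5600)
After 2 days: (0.5192, 0.4808)
After 3 days: (0.5335, 0.4665)
After 4 days: (0.5360, 0.4640)
P(in Snowy after 4 days) = 0.4640

0.4640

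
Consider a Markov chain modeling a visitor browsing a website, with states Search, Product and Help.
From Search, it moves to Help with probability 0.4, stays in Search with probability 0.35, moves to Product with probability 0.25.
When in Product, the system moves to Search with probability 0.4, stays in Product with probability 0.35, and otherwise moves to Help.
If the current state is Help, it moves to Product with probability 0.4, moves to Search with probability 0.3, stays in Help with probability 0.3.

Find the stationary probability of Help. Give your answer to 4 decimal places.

Let the stationary distribution be π with π = πP and π_1 + π_2 + π_3 = 1.
π_1 = 0.35·π_1 + 0.4·π_2 + 0.3·π_3
π_2 = 0.25·π_1 + 0.35·π_2 + 0.4·π_3
Solving with the normalization constraint gives π = (0.3506, 0.3309, 0.3185).
So the stationary probability of Help is 0.3185.

0.3185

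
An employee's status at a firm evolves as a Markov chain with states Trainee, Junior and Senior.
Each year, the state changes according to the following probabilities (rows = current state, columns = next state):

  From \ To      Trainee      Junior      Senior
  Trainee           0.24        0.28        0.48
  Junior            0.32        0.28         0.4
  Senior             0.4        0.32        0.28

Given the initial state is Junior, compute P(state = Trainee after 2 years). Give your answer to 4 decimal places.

Sum over the intermediate state after 1 year:
P = P(Junior→Trainee)·P(Trainee→Trainee) + P(Junior→Junior)·P(Junior→Trainee) + P(Junior→Senior)·P(Senior→Trainee)
  = 0.32×0.24 + 0.28×0.32 + 0.4×0.4
  = 0.0768 + 0.0896 + 0.1600 = 0.3264

0.3264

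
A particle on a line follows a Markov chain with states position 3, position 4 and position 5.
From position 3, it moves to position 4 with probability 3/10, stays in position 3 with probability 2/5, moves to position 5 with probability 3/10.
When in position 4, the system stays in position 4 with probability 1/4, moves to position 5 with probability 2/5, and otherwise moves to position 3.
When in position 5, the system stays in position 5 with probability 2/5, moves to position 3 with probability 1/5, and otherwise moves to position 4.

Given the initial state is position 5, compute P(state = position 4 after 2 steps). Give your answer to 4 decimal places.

0.3200

Sum over the intermediate state after 1 step:
P = P(position 5→position 3)·P(position 3→position 4) + P(position 5→position 4)·P(position 4→position 4) + P(position 5→position 5)·P(position 5→position 4)
  = 0.2×0.3 + 0.4×0.25 + 0.4×0.4
  = 0.0600 + 0.1000 + 0.1600 = 0.3200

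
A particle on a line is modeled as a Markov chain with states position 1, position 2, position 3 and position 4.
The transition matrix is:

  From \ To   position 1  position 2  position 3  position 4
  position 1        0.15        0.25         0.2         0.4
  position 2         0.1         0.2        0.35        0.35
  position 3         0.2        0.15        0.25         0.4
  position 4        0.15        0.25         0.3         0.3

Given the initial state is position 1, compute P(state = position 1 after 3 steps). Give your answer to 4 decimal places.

Propagate the distribution vector 3 steps from position 1.
After 0 steps: (1.0000, 0.0000, 0.0000, 0.0000)
After 1 step: (0.1500, 0.2500, 0.2000, 0.4000)
After 2 steps: (0.1475, 0.2175, 0.2875, 0.3475)
After 3 steps: (0.1535, 0.2104, 0.2818, 0.3544)
P(in position 1 after 3 steps) = 0.1535

0.1535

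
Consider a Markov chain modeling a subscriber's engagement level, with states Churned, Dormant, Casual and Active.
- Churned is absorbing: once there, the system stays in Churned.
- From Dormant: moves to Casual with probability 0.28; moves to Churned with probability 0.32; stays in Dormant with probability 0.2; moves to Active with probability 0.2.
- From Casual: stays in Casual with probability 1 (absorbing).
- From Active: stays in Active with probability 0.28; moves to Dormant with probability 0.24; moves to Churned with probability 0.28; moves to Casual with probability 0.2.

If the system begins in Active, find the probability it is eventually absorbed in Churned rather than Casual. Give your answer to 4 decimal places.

0.5697

Let h(s) be the probability of absorption at Churned starting from transient state s. Then h(Churned) = 1 and h(Casual) = 0. By first-step analysis:
h(Dormant) = 0.32·1 + 0.2·h(Dormant) + 0.28·0 + 0.2·h(Active)
h(Active) = 0.28·1 + 0.24·h(Dormant) + 0.2·0 + 0.28·h(Active)
Solving: h(Dormant) = 0.5424, h(Active) = 0.5697.
Starting from Active, the probability is 0.5697.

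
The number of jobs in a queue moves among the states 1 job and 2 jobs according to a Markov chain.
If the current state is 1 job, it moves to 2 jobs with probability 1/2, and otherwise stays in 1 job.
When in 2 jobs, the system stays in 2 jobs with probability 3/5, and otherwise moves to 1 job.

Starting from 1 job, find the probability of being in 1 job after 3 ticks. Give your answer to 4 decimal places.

0.4450

Propagate the distribution vector 3 ticks from 1 job.
After 0 ticks: (1.0000, 0.0000)
After 1 tick: (0.5000, 0.5000)
After 2 ticks: (0.4500, 0.5500)
After 3 ticks: (0.4450, 0.5550)
P(in 1 job after 3 ticks) = 0.4450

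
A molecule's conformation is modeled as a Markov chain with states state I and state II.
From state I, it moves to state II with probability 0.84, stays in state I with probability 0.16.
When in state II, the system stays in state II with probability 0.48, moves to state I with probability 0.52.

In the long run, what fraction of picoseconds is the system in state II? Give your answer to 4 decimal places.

Let the stationary distribution be π with π = πP and π_1 + π_2 = 1.
π_1 = 0.16·π_1 + 0.52·π_2
Solving with the normalization constraint gives π = (0.3824, 0.6176).
So the stationary probability of state II is 0.6176.

0.6176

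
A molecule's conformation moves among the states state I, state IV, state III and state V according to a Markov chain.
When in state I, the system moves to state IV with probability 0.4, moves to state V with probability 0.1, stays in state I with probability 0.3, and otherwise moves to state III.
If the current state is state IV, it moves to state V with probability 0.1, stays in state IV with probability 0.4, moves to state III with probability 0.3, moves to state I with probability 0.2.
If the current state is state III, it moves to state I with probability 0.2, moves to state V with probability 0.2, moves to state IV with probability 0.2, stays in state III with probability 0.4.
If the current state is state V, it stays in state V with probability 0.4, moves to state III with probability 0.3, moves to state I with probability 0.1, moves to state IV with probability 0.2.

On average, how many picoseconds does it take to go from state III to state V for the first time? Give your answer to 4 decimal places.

Let t(s) be the expected number of picoseconds to first reach state V from state s, with t(state V) = 0. Conditioning on the first picosecond:
t(state I) = 1 + 0.3·t(state I) + 0.4·t(state IV) + 0.2·t(state III)
t(state IV) = 1 + 0.2·t(state I) + 0.4·t(state IV) + 0.3·t(state III)
t(state III) = 1 + 0.2·t(state I) + 0.2·t(state IV) + 0.4·t(state III)
Solving: t(state I) = 7.7358, t(state IV) = 7.6415, t(state III) = 6.7925.
Expected picoseconds from state III to state V: 6.7925.

6.7925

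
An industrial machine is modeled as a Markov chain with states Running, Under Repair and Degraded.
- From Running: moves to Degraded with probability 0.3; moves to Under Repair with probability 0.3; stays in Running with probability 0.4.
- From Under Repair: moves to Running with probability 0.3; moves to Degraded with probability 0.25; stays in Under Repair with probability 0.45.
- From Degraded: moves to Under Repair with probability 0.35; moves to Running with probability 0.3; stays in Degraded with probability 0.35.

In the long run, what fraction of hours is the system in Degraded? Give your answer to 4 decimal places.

0.2963

Let the stationary distribution be π with π = πP and π_1 + π_2 + π_3 = 1.
π_1 = 0.4·π_1 + 0.3·π_2 + 0.3·π_3
π_2 = 0.3·π_1 + 0.45·π_2 + 0.35·π_3
Solving with the normalization constraint gives π = (0.3333, 0.3704, 0.2963).
So the stationary probability of Degraded is 0.2963.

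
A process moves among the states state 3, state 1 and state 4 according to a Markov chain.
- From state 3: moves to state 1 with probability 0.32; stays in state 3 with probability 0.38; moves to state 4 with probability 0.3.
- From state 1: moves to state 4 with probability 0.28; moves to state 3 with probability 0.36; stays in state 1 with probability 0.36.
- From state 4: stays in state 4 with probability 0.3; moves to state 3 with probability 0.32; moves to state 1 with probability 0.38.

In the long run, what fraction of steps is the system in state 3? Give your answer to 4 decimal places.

0.3554

Let the stationary distribution be π with π = πP and π_1 + π_2 + π_3 = 1.
π_1 = 0.38·π_1 + 0.36·π_2 + 0.32·π_3
π_2 = 0.32·π_1 + 0.36·π_2 + 0.38·π_3
Solving with the normalization constraint gives π = (0.3554, 0.3516, 0.2930).
So the stationary probability of state 3 is 0.3554.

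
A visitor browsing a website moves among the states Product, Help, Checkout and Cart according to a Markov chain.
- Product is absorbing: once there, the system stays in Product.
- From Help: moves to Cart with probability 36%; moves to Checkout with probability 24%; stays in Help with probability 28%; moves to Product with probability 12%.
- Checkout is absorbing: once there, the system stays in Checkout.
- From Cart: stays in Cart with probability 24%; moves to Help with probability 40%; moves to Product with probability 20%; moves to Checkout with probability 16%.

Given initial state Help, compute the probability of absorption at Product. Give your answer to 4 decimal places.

0.4048

Let h(s) be the probability of absorption at Product starting from transient state s. Then h(Product) = 1 and h(Checkout) = 0. By first-step analysis:
h(Help) = 0.12·1 + 0.28·h(Help) + 0.24·0 + 0.36·h(Cart)
h(Cart) = 0.2·1 + 0.4·h(Help) + 0.16·0 + 0.24·h(Cart)
Solving: h(Help) = 0.4048, h(Cart) = 0.4762.
Starting from Help, the probability is 0.4048.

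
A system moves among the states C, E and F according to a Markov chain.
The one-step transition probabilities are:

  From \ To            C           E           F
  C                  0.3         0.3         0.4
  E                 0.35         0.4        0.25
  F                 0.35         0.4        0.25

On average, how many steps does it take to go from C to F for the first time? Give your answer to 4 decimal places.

2.8571

Let t(s) be the expected number of steps to first reach F from state s, with t(F) = 0. Conditioning on the first step:
t(C) = 1 + 0.3·t(C) + 0.3·t(E)
t(E) = 1 + 0.35·t(C) + 0.4·t(E)
Solving: t(C) = 2.8571, t(E) = 3.3333.
Expected steps from C to F: 2.8571.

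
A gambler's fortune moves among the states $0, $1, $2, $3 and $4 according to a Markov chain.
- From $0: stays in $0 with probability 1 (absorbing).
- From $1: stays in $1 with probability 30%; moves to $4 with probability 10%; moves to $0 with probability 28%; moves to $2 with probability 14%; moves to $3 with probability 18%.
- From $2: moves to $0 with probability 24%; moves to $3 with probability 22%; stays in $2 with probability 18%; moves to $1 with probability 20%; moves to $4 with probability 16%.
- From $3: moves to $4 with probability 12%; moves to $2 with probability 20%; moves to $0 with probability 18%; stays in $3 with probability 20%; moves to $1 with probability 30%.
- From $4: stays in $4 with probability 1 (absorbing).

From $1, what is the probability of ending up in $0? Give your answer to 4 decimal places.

Let h(s) be the probability of absorption at $0 starting from transient state s. Then h($0) = 1 and h($4) = 0. By first-step analysis:
h($1) = 0.28·1 + 0.3·h($1) + 0.14·h($2) + 0.18·h($3) + 0.1·0
h($2) = 0.24·1 + 0.2·h($1) + 0.18·h($2) + 0.22·h($3) + 0.16·0
h($3) = 0.18·1 + 0.3·h($1) + 0.2·h($2) + 0.2·h($3) + 0.12·0
Solving: h($1) = 0.6922, h($2) = 0.6340, h($3) = 0.6431.
Starting from $1, the probability is 0.6922.

0.6922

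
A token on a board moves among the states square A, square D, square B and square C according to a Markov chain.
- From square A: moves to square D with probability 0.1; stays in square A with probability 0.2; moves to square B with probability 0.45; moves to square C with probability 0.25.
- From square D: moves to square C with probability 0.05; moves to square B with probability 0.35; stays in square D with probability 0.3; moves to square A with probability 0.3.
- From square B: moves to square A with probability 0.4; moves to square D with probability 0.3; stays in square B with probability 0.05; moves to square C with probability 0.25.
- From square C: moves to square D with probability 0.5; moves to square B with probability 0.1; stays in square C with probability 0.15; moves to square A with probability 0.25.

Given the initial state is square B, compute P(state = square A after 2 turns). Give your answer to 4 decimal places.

Propagate the distribution vector 2 turns from square B.
After 0 turns: (0.0000, 0.0000, 1.0000, 0.0000)
After 1 turn: (0.4000, 0.3000, 0.0500, 0.2500)
After 2 turns: (0.2525, 0.2700, 0.3125, 0.1650)
P(in square A after 2 turns) = 0.2525

0.2525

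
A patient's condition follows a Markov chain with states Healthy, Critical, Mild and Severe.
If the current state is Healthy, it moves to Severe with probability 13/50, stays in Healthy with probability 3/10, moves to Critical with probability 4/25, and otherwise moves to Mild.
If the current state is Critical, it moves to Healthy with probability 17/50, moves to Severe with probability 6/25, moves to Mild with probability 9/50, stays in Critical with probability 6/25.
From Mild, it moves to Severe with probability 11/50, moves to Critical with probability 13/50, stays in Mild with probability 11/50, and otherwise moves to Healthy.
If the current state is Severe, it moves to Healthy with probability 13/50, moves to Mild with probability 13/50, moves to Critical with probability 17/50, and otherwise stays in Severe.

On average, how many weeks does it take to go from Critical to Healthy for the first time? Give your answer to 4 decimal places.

Let t(s) be the expected number of weeks to first reach Healthy from state s, with t(Healthy) = 0. Conditioning on the first week:
t(Critical) = 1 + 0.24·t(Critical) + 0.18·t(Mild) + 0.24·t(Severe)
t(Mild) = 1 + 0.26·t(Critical) + 0.22·t(Mild) + 0.22·t(Severe)
t(Severe) = 1 + 0.34·t(Critical) + 0.26·t(Mild) + 0.14·t(Severe)
Solving: t(Critical) = 3.1783, t(Mild) = 3.3058, t(Severe) = 3.4188.
Expected weeks from Critical to Healthy: 3.1783.

3.1783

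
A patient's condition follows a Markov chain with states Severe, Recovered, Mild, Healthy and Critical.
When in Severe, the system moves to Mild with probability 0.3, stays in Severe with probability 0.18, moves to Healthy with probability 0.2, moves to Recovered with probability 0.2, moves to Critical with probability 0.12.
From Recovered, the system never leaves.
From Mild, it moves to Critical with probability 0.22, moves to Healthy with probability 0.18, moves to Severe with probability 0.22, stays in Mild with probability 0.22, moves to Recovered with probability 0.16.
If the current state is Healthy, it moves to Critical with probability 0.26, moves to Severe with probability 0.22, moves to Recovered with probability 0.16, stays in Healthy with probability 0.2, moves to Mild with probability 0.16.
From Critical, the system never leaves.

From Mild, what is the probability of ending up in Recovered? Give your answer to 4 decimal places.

Let h(s) be the probability of absorption at Recovered starting from transient state s. Then h(Recovered) = 1 and h(Critical) = 0. By first-step analysis:
h(Severe) = 0.18·h(Severe) + 0.2·1 + 0.3·h(Mild) + 0.2·h(Healthy) + 0.12·0
h(Mild) = 0.22·h(Severe) + 0.16·1 + 0.22·h(Mild) + 0.18·h(Healthy) + 0.22·0
h(Healthy) = 0.22·h(Severe) + 0.16·1 + 0.16·h(Mild) + 0.2·h(Healthy) + 0.26·0
Solving: h(Severe) = 0.5135, h(Mild) = 0.4494, h(Healthy) = 0.4311.
Starting from Mild, the probability is 0.4494.

0.4494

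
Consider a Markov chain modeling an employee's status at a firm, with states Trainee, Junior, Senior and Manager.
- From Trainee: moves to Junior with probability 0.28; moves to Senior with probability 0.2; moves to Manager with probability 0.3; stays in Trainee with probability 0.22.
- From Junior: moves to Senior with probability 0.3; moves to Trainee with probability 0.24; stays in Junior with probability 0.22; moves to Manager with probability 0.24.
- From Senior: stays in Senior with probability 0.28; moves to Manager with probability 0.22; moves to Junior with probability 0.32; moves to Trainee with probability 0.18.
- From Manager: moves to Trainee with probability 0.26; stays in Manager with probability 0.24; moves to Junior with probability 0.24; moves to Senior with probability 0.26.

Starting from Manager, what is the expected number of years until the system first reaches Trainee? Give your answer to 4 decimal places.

4.2956

Let t(s) be the expected number of years to first reach Trainee from state s, with t(Trainee) = 0. Conditioning on the first year:
t(Junior) = 1 + 0.22·t(Junior) + 0.3·t(Senior) + 0.24·t(Manager)
t(Senior) = 1 + 0.32·t(Junior) + 0.28·t(Senior) + 0.22·t(Manager)
t(Manager) = 1 + 0.24·t(Junior) + 0.26·t(Senior) + 0.24·t(Manager)
Solving: t(Junior) = 4.3939, t(Senior) = 4.6543, t(Manager) = 4.2956.
Expected years from Manager to Trainee: 4.2956.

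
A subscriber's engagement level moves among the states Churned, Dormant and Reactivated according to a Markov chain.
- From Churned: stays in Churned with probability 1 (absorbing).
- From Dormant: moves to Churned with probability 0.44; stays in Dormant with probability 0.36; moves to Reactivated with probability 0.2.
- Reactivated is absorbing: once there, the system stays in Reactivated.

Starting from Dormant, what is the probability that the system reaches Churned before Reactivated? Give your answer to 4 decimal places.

Let h(s) be the probability of absorption at Churned starting from transient state s. Then h(Churned) = 1 and h(Reactivated) = 0. By first-step analysis:
h(Dormant) = 0.44·1 + 0.36·h(Dormant) + 0.2·0
Solving: h(Dormant) = 0.6875.
Starting from Dormant, the probability is 0.6875.

0.6875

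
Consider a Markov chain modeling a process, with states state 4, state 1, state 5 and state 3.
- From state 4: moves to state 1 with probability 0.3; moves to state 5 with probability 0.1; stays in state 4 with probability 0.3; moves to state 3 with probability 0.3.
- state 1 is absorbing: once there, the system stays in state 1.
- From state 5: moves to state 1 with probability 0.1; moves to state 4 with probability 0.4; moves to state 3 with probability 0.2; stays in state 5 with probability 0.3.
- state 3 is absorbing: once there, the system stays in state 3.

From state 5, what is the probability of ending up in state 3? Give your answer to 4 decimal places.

Let h(s) be the probability of absorption at state 3 starting from transient state s. Then h(state 3) = 1 and h(state 1) = 0. By first-step analysis:
h(state 4) = 0.3·h(state 4) + 0.3·0 + 0.1·h(state 5) + 0.3·1
h(state 5) = 0.4·h(state 4) + 0.1·0 + 0.3·h(state 5) + 0.2·1
Solving: h(state 4) = 0.5111, h(state 5) = 0.5778.
Starting from state 5, the probability is 0.5778.

0.5778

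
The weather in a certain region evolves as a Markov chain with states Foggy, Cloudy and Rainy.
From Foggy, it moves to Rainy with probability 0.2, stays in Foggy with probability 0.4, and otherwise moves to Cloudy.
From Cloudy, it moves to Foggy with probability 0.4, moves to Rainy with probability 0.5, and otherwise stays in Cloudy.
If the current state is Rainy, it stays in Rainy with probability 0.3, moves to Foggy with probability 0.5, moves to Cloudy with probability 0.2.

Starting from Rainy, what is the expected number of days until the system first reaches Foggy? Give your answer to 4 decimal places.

2.0755

Let t(s) be the expected number of days to first reach Foggy from state s, with t(Foggy) = 0. Conditioning on the first day:
t(Cloudy) = 1 + 0.1·t(Cloudy) + 0.5·t(Rainy)
t(Rainy) = 1 + 0.2·t(Cloudy) + 0.3·t(Rainy)
Solving: t(Cloudy) = 2.2642, t(Rainy) = 2.0755.
Expected days from Rainy to Foggy: 2.0755.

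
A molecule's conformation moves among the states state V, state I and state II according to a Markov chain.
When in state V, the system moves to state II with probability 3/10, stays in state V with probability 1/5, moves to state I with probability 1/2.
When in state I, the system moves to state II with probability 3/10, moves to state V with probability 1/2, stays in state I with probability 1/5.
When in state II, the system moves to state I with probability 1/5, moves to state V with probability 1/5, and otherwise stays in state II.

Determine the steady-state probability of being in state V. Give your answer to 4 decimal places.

0.2857

Let the stationary distribution be π with π = πP and π_1 + π_2 + π_3 = 1.
π_1 = 0.2·π_1 + 0.5·π_2 + 0.2·π_3
π_2 = 0.5·π_1 + 0.2·π_2 + 0.2·π_3
Solving with the normalization constraint gives π = (0.2857, 0.2857, 0.4286).
So the stationary probability of state V is 0.2857.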